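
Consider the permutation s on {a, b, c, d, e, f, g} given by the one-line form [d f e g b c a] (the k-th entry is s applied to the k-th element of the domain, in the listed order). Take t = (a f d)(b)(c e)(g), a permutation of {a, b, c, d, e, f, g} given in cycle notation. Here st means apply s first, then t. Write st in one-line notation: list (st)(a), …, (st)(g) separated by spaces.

a d c g b e f

(st)(x) = t(s(x)). Computing each image: t(s(a)) = t(d) = a, t(s(b)) = t(f) = d, t(s(c)) = t(e) = c, t(s(d)) = t(g) = g, t(s(e)) = t(b) = b, t(s(f)) = t(c) = e, t(s(g)) = t(a) = f.
Hence st = [a d c g b e f].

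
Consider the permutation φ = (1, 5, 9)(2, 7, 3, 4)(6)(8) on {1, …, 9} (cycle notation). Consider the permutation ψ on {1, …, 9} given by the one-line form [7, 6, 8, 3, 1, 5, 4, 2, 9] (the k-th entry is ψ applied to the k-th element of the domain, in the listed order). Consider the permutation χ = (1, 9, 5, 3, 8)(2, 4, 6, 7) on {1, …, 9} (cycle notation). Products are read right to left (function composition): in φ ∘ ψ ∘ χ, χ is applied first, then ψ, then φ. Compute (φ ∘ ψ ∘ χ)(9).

(φ ∘ ψ ∘ χ)(9) = φ(ψ(χ(9))). χ(9) = 5, then ψ(5) = 1, then φ(1) = 5, so the result is 5.

5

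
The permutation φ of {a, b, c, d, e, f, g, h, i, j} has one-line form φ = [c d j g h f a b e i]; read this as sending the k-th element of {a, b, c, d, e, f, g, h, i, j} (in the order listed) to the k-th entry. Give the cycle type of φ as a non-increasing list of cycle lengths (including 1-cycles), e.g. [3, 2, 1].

The disjoint cycles are (a c j i e h b d g)(f), with lengths 9, 1 in non-increasing order.

[9, 1]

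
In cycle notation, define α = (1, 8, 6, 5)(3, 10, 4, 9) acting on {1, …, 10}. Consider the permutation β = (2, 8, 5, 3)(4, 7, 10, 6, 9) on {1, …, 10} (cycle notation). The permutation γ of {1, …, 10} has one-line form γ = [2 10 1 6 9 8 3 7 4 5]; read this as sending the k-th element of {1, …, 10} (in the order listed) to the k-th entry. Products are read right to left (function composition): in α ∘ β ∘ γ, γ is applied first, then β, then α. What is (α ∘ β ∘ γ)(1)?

6

(α ∘ β ∘ γ)(1) = α(β(γ(1))). γ(1) = 2, then β(2) = 8, then α(8) = 6, so the result is 6.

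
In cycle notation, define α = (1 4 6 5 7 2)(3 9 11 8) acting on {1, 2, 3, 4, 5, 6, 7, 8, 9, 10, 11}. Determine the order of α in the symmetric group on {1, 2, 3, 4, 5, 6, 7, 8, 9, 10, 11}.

The disjoint cycles have lengths 6, 4, 1.
The order is lcm(6, 4) = 12.

12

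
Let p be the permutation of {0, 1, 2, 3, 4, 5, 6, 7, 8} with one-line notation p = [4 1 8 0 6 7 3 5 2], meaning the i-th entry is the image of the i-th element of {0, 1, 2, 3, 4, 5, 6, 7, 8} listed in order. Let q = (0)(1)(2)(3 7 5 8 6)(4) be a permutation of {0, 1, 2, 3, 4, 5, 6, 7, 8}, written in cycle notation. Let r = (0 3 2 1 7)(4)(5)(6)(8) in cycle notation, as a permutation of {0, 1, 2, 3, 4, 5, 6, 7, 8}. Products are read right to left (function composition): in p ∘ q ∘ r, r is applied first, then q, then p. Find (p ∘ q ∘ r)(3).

(p ∘ q ∘ r)(3) = p(q(r(3))). r(3) = 2, then q(2) = 2, then p(2) = 8, so the result is 8.

8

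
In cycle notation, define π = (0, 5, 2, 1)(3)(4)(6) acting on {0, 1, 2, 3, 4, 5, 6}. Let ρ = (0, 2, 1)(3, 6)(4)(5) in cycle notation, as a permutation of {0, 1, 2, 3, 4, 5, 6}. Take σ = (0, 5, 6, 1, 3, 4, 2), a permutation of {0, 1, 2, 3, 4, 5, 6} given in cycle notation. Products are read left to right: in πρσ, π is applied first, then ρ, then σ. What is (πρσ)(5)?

3

Apply the permutations in order: π(5) = 2, then ρ(2) = 1, then σ(1) = 3. So (πρσ)(5) = 3.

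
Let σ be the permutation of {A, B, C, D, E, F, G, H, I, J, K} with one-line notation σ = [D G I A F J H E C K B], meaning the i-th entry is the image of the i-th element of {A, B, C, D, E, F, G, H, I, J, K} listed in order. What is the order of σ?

The disjoint-cycle form of σ has cycle lengths 7, 2, 2.
Since disjoint cycles commute, ord(σ) = lcm(7, 2, 2) = 14.

14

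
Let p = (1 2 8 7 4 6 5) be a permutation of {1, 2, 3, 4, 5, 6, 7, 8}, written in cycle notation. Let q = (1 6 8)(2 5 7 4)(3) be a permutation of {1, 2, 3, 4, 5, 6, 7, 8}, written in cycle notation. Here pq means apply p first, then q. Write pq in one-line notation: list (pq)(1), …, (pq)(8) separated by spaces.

5 1 3 8 6 7 2 4

Chase each element through p then q: 1 → 2 → 5; 2 → 8 → 1; 3 → 3 → 3; 4 → 6 → 8; 5 → 1 → 6; 6 → 5 → 7; 7 → 4 → 2; 8 → 7 → 4.
Collecting the images, pq = [5 1 3 8 6 7 2 4].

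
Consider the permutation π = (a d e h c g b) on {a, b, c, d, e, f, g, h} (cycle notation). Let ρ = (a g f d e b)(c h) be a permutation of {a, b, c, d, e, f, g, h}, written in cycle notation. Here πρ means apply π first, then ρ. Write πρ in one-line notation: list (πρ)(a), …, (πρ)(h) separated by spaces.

Chase each element through π then ρ: a → d → e; b → a → g; c → g → f; d → e → b; e → h → c; f → f → d; g → b → a; h → c → h.
So πρ in one-line form is e g f b c d a h.

e g f b c d a h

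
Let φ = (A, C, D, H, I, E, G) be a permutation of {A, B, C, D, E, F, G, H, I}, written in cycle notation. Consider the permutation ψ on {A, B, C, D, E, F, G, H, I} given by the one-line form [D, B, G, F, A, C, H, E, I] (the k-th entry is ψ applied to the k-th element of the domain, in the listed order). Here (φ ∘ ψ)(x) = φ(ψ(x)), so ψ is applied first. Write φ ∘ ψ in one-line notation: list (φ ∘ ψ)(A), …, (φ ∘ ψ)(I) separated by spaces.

Chase each element through ψ then φ: A → D → H; B → B → B; C → G → A; D → F → F; E → A → C; F → C → D; G → H → I; H → E → G; I → I → E.
Collecting the images, φ ∘ ψ = [H B A F C D I G E].

H B A F C D I G E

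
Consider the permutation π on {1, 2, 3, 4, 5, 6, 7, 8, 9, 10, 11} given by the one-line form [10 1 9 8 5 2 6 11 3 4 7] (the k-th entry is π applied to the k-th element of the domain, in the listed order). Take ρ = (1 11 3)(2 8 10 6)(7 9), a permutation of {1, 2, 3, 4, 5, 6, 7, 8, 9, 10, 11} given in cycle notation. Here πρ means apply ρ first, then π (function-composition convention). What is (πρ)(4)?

ρ(4) = 4, then π(4) = 8; composing gives (πρ)(4) = 8.

8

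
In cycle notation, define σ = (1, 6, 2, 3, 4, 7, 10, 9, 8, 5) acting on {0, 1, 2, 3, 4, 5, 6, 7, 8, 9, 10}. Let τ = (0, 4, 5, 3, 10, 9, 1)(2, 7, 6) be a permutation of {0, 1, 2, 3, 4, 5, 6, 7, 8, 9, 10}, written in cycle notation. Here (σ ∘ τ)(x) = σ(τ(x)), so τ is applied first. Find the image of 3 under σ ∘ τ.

9

τ(3) = 10, then σ(10) = 9; composing gives (σ ∘ τ)(3) = 9.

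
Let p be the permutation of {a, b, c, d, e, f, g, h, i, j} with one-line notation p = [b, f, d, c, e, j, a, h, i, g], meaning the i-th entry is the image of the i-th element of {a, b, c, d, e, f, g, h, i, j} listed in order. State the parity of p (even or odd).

In disjoint-cycle form the cycle lengths are 5, 2, 1, 1, 1.
A cycle of length ℓ contributes ℓ−1 transpositions, so p is a product of 4 + 1 = 5 transpositions — odd.

odd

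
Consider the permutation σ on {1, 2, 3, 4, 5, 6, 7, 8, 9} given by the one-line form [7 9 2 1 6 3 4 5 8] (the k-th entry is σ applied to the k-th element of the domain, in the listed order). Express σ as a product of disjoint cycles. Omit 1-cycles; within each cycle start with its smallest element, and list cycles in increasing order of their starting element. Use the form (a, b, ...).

(1, 7, 4)(2, 9, 8, 5, 6, 3)

From 1: 1 → 7 → 4 → 1, closing the cycle (1, 7, 4).
Repeating from the next unused element and collecting all non-trivial cycles gives (1, 7, 4)(2, 9, 8, 5, 6, 3).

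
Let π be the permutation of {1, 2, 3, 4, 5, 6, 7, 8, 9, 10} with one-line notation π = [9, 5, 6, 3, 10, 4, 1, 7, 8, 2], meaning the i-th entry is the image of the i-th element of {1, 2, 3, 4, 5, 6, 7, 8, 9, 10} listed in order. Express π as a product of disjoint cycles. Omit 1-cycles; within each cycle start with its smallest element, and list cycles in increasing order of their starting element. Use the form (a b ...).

Iterating π from 1 gives 1 → 9 → 8 → 7 → 1; that is the 4-cycle (1 9 8 7).
Continuing from each remaining unvisited element yields (1 9 8 7)(2 5 10)(3 6 4).

(1 9 8 7)(2 5 10)(3 6 4)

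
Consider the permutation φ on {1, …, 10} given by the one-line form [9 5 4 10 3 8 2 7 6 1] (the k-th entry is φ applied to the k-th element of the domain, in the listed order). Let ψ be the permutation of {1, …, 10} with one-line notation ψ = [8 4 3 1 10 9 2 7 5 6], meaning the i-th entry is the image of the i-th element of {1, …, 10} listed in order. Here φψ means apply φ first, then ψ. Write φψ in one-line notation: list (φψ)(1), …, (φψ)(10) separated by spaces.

(φψ)(x) = ψ(φ(x)). Computing each image: ψ(φ(1)) = ψ(9) = 5, ψ(φ(2)) = ψ(5) = 10, ψ(φ(3)) = ψ(4) = 1, ψ(φ(4)) = ψ(10) = 6, ψ(φ(5)) = ψ(3) = 3, ψ(φ(6)) = ψ(8) = 7, ψ(φ(7)) = ψ(2) = 4, ψ(φ(8)) = ψ(7) = 2, ψ(φ(9)) = ψ(6) = 9, ψ(φ(10)) = ψ(1) = 8.
Hence φψ = [5 10 1 6 3 7 4 2 9 8].

5 10 1 6 3 7 4 2 9 8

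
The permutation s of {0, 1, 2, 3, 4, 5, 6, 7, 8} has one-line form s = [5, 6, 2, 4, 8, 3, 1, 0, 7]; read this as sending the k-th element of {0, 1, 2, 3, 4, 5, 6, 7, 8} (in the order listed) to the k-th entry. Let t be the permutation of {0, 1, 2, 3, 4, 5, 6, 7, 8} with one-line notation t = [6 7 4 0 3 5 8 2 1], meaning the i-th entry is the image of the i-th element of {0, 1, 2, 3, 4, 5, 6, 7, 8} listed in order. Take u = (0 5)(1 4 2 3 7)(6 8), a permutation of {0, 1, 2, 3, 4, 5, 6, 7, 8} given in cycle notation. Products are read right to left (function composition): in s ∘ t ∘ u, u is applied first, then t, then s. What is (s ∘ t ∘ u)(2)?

Chase 2: u(2) = 3; t(3) = 0; s(0) = 5. Hence (s ∘ t ∘ u)(2) = 5.

5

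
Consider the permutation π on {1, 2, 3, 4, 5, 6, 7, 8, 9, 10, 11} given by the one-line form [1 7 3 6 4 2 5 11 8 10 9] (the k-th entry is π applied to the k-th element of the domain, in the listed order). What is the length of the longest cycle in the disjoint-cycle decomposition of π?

5

Decomposing into disjoint cycles gives (2, 7, 5, 4, 6)(8, 11, 9); the longest has length 5.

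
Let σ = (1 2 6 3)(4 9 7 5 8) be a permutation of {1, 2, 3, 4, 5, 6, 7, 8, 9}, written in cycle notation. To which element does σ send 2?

2 appears in (1 2 6 3); the next entry (wrapping around) is 6.

6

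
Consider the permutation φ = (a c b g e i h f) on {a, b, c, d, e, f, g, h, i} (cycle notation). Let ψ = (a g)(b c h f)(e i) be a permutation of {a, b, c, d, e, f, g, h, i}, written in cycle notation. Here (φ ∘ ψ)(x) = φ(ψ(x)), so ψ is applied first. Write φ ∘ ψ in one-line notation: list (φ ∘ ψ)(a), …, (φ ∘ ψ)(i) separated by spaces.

e b f d h g c a i

For each element, apply ψ then φ: a → g → e; b → c → b; c → h → f; d → d → d; e → i → h; f → b → g; g → a → c; h → f → a; i → e → i.
So φ ∘ ψ in one-line form is e b f d h g c a i.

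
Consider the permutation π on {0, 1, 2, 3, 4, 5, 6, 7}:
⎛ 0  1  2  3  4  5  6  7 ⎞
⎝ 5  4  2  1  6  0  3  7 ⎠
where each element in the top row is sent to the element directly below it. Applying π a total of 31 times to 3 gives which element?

Tracing 3 → 1 → … returns to 3 after 4 steps, so 3 lies in a 4-cycle (1 4 6 3).
On a 4-cycle, π^4 is the identity, so π^31 = π^3 there (31 ≡ 3 mod 4).
Stepping 3 places around the cycle: 3 → 1 → 4 → 6.

6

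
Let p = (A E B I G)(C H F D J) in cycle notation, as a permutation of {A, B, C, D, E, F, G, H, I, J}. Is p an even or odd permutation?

even

The cycle lengths are 5, 5.
A cycle of length ℓ contributes ℓ−1 transpositions, so p is a product of 4 + 4 = 8 transpositions — even.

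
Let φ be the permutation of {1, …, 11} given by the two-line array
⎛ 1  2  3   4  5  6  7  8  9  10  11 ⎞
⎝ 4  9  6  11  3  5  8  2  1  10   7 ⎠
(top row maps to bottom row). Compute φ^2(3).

Tracing 3 → 6 → … returns to 3 after 3 steps, so 3 lies in a 3-cycle (3, 6, 5).
Stepping 2 places around the cycle: 3 → 6 → 5.

5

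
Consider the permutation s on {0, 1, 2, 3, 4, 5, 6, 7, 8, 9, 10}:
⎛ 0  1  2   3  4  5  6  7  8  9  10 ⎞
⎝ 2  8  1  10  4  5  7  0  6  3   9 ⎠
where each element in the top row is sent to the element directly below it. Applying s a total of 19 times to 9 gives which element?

Tracing 9 → 3 → … returns to 9 after 3 steps, so 9 lies in a 3-cycle (3, 10, 9).
On a 3-cycle, s^3 is the identity, so s^19 = s^1 there (19 ≡ 1 mod 3).
Stepping 1 place around the cycle: 9 → 3.

3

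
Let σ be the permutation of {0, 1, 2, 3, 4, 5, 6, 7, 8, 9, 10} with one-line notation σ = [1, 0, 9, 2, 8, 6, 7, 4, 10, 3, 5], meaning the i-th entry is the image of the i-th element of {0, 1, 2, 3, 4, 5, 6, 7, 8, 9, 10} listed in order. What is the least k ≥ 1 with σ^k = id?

Writing σ as disjoint cycles, the cycle lengths are 6, 3, 2.
Since disjoint cycles commute, ord(σ) = lcm(6, 3, 2) = 6.

6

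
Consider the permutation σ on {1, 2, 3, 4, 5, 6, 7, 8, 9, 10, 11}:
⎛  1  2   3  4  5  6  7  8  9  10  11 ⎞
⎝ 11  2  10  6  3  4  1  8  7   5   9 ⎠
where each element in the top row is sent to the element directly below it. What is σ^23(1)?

7

Tracing 1 → 11 → … returns to 1 after 4 steps, so 1 lies in a 4-cycle (1, 11, 9, 7).
Since the cycle has length 4, σ^23 acts on it the same as σ^3 (23 mod 4 = 3).
Stepping 3 places around the cycle: 1 → 11 → 9 → 7.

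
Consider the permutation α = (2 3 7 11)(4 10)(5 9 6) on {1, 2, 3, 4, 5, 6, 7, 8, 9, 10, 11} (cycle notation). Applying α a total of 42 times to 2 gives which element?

2 lies in the 4-cycle (2 3 7 11).
Since the cycle has length 4, α^42 acts on it the same as α^2 (42 mod 4 = 2).
Stepping 2 places around the cycle: 2 → 3 → 7.

7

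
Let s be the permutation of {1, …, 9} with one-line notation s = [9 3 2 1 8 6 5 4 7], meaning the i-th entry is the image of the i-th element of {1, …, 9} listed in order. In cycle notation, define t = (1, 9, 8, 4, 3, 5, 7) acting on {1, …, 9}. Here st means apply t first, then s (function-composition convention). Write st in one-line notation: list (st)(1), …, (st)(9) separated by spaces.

7 3 8 2 5 6 9 1 4

Chase each element through t then s: 1 → 9 → 7; 2 → 2 → 3; 3 → 5 → 8; 4 → 3 → 2; 5 → 7 → 5; 6 → 6 → 6; 7 → 1 → 9; 8 → 4 → 1; 9 → 8 → 4.
Collecting the images, st = [7 3 8 2 5 6 9 1 4].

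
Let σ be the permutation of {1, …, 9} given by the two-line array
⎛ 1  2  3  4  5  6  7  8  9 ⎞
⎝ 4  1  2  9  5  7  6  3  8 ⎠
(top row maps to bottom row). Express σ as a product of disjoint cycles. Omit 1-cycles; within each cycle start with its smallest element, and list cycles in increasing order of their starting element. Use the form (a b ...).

(1 4 9 8 3 2)(6 7)

From 1: 1 → 4 → 9 → 8 → 3 → 2 → 1, closing the cycle (1 4 9 8 3 2).
Repeating from the next unused element and collecting all non-trivial cycles gives (1 4 9 8 3 2)(6 7).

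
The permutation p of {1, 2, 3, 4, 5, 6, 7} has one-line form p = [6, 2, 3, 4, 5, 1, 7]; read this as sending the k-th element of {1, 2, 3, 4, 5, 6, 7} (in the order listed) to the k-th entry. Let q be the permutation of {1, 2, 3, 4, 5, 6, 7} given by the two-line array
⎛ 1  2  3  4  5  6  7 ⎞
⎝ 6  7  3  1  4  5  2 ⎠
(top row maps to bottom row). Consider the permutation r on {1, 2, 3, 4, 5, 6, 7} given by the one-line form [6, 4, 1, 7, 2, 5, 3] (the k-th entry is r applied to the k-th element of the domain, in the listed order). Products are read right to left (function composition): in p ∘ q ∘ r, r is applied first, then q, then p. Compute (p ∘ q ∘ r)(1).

Chase 1: r(1) = 6; q(6) = 5; p(5) = 5. Hence (p ∘ q ∘ r)(1) = 5.

5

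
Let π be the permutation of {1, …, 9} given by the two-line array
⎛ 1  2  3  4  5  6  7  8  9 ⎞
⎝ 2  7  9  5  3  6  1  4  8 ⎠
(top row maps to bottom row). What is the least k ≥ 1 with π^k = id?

The disjoint-cycle form of π has cycle lengths 5, 3, 1.
The order of π is the least common multiple of its cycle lengths: lcm(5, 3) = 15.

15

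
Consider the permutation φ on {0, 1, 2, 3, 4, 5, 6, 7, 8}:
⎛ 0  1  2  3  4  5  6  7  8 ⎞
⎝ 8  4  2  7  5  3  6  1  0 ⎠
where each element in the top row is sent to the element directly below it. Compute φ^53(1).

Tracing 1 → 4 → … returns to 1 after 5 steps, so 1 lies in a 5-cycle (1 4 5 3 7).
Since the cycle has length 5, φ^53 acts on it the same as φ^3 (53 mod 5 = 3).
Advancing 3 steps from 1: 1 → 4 → 5 → 3.

3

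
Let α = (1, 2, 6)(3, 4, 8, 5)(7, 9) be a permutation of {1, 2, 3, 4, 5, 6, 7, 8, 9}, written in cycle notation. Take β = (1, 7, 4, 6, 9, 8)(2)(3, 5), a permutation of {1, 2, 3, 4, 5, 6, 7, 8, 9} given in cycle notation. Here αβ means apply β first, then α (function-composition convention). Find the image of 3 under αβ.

3

β(3) = 5, then α(5) = 3; composing gives (αβ)(3) = 3.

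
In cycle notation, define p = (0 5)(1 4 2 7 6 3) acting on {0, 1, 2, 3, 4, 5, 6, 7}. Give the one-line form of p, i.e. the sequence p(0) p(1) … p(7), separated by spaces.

Image by image: 0↦5, 1↦4, 2↦7, 3↦1, 4↦2, 5↦0, 6↦3, 7↦6.
Listing these in domain order gives 5 4 7 1 2 0 3 6.

5 4 7 1 2 0 3 6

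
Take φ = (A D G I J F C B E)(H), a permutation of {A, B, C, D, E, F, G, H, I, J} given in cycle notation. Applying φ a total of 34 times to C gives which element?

J

C lies in the 9-cycle (A D G I J F C B E).
On a 9-cycle, φ^9 is the identity, so φ^34 = φ^7 there (34 ≡ 7 mod 9).
Advancing 7 steps from C: C → B → E → A → D → G → I → J.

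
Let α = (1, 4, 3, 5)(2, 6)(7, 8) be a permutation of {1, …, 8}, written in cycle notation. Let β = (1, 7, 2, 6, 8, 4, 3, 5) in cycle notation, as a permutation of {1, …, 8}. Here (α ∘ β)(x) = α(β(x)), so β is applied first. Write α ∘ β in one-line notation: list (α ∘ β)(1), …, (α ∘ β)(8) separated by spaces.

8 2 1 5 4 7 6 3

(α ∘ β)(x) = α(β(x)). Computing each image: α(β(1)) = α(7) = 8, α(β(2)) = α(6) = 2, α(β(3)) = α(5) = 1, α(β(4)) = α(3) = 5, α(β(5)) = α(1) = 4, α(β(6)) = α(8) = 7, α(β(7)) = α(2) = 6, α(β(8)) = α(4) = 3.
Hence α ∘ β = [8 2 1 5 4 7 6 3].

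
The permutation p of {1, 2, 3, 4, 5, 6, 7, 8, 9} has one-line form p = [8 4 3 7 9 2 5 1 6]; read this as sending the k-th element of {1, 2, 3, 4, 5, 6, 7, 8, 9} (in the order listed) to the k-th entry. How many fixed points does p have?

The fixed points (elements with p(x) = x) are {3}, so there is 1.

1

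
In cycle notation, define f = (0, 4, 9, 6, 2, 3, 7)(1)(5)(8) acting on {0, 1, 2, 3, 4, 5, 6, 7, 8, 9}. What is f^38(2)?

0

2 lies in the 7-cycle (0, 4, 9, 6, 2, 3, 7).
On a 7-cycle, f^7 is the identity, so f^38 = f^3 there (38 ≡ 3 mod 7).
Stepping 3 places around the cycle: 2 → 3 → 7 → 0.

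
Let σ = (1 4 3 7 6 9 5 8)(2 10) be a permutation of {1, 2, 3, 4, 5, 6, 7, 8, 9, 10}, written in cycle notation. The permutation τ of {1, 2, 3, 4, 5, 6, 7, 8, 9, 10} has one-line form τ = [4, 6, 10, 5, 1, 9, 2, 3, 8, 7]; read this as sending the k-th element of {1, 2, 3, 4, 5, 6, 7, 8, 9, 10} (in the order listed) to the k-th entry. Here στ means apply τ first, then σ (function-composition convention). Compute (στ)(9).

(στ)(9) = σ(τ(9)). τ(9) = 8, then σ(8) = 1. So (στ)(9) = 1.

1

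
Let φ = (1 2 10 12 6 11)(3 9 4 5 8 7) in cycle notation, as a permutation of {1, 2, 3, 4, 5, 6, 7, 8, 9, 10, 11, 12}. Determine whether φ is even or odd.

even

The cycle lengths are 6, 6.
A cycle of length ℓ contributes ℓ−1 transpositions, so φ is a product of 5 + 5 = 10 transpositions — even.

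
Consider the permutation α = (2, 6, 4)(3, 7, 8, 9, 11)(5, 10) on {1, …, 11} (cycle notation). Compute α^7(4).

2

4 lies in the 3-cycle (2, 6, 4).
Since the cycle has length 3, α^7 acts on it the same as α^1 (7 mod 3 = 1).
Stepping 1 place around the cycle: 4 → 2.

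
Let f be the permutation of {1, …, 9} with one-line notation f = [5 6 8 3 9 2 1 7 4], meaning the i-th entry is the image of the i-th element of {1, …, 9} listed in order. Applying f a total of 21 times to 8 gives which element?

8

Tracing 8 → 7 → … returns to 8 after 7 steps, so 8 lies in a 7-cycle (1, 5, 9, 4, 3, 8, 7).
On a 7-cycle, f^7 is the identity, so f^21 = f^0 there (21 ≡ 0 mod 7).
So f^21(8) = 8.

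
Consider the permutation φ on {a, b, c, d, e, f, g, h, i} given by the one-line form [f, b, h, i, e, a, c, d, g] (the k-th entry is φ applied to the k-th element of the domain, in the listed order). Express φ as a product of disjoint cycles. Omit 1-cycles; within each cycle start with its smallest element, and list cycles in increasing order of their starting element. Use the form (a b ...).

(a f)(c h d i g)

Iterating φ from a gives a → f → a; that is the 2-cycle (a f).
Continuing from each remaining unvisited element yields (a f)(c h d i g).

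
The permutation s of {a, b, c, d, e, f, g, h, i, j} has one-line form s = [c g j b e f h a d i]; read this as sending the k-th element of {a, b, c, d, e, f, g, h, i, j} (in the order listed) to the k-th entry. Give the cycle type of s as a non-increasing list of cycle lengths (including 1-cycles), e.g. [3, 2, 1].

[8, 1, 1]

The disjoint cycles are (a c j i d b g h)(e)(f), with lengths 8, 1, 1 in non-increasing order.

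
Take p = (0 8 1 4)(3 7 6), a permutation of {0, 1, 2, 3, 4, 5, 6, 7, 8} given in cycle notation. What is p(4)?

Within (0 8 1 4), 4 ↦ 0.

0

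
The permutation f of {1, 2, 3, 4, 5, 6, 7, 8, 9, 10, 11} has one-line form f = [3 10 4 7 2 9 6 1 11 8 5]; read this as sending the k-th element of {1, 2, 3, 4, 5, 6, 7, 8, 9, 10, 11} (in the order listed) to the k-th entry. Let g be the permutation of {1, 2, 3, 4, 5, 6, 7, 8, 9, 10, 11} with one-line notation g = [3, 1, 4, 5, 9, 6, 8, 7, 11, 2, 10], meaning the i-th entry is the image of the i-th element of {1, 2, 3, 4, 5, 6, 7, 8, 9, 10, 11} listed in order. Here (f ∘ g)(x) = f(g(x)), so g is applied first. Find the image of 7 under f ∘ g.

1

(f ∘ g)(7) = f(g(7)). g(7) = 8, then f(8) = 1. So (f ∘ g)(7) = 1.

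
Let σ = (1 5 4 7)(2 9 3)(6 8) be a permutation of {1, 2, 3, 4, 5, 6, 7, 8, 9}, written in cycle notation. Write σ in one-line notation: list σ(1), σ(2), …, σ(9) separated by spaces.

5 9 2 7 4 8 1 6 3

Reading each image from the cycles: 1↦5, 2↦9, 3↦2, 4↦7, 5↦4, 6↦8, 7↦1, 8↦6, 9↦3.
Listing these in domain order gives 5 9 2 7 4 8 1 6 3.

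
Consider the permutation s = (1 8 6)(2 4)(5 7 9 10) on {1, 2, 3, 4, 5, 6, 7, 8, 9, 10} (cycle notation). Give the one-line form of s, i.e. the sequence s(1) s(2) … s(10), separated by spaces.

Each element maps to the next entry in its cycle (wrapping to the front): 1→8, 2→4, 3→3, 4→2, 5→7, 6→1, 7→9, 8→6, 9→10, 10→5.
Listing these in domain order gives 8 4 3 2 7 1 9 6 10 5.

8 4 3 2 7 1 9 6 10 5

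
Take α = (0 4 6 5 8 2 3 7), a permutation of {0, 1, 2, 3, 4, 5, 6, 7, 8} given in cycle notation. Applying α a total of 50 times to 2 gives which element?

7

2 lies in the 8-cycle (0 4 6 5 8 2 3 7).
Powers repeat with period 8 on this cycle, and 50 mod 8 = 2, so α^50(2) = α^2(2).
Stepping 2 places around the cycle: 2 → 3 → 7.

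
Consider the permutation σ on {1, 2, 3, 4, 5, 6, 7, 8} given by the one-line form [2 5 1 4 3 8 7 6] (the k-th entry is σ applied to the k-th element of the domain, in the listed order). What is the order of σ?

4

Writing σ as disjoint cycles, the cycle lengths are 4, 2, 1, 1.
The order is lcm(4, 2) = 4.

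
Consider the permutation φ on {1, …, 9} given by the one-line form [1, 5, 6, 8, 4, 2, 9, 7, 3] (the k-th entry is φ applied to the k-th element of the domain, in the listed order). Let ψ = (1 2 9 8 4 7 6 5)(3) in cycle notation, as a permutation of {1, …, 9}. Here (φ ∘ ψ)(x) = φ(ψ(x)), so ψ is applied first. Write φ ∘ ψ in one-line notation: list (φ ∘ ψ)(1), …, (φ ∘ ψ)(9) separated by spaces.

5 3 6 9 1 4 2 8 7

(φ ∘ ψ)(x) = φ(ψ(x)). Computing each image: φ(ψ(1)) = φ(2) = 5, φ(ψ(2)) = φ(9) = 3, φ(ψ(3)) = φ(3) = 6, φ(ψ(4)) = φ(7) = 9, φ(ψ(5)) = φ(1) = 1, φ(ψ(6)) = φ(5) = 4, φ(ψ(7)) = φ(6) = 2, φ(ψ(8)) = φ(4) = 8, φ(ψ(9)) = φ(8) = 7.
Hence φ ∘ ψ = [5 3 6 9 1 4 2 8 7].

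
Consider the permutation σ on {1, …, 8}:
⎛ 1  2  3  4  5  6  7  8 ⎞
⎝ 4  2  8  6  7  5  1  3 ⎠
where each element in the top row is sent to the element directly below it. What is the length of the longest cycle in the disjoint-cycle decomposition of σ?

5

Decomposing into disjoint cycles gives (1 4 6 5 7)(3 8); the longest has length 5.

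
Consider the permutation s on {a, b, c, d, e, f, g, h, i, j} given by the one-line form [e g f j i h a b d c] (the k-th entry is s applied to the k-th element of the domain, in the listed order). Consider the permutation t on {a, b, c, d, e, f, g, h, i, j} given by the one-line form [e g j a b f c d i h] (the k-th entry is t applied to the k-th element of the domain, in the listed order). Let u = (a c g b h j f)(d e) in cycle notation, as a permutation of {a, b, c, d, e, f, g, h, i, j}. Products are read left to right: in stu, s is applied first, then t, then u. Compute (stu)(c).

Apply the permutations in order: s(c) = f, then t(f) = f, then u(f) = a. So (stu)(c) = a.

a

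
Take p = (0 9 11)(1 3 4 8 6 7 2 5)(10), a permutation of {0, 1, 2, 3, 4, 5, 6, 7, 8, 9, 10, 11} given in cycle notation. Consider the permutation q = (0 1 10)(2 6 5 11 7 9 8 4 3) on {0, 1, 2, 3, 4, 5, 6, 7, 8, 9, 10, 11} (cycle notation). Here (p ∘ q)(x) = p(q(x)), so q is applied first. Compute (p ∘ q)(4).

4

q(4) = 3, then p(3) = 4; composing gives (p ∘ q)(4) = 4.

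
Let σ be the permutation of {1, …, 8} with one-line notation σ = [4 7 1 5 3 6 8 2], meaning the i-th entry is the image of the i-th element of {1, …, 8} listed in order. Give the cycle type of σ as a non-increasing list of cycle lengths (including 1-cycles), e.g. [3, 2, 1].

The disjoint cycles are (1, 4, 5, 3)(2, 7, 8)(6), with lengths 4, 3, 1 in non-increasing order.

[4, 3, 1]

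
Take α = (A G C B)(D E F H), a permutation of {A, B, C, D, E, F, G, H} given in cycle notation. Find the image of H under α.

D

Within (D E F H), H ↦ D.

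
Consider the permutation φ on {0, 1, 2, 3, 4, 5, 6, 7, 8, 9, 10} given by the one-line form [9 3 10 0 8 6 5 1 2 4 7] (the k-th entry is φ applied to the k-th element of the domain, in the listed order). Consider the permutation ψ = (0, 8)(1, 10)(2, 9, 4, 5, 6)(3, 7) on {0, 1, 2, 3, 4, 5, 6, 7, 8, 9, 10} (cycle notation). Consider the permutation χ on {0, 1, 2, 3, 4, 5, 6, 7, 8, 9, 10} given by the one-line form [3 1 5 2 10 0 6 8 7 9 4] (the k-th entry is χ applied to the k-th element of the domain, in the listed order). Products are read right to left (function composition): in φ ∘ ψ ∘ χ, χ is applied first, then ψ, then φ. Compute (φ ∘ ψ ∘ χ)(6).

10

Apply the permutations in order: χ(6) = 6, then ψ(6) = 2, then φ(2) = 10. So (φ ∘ ψ ∘ χ)(6) = 10.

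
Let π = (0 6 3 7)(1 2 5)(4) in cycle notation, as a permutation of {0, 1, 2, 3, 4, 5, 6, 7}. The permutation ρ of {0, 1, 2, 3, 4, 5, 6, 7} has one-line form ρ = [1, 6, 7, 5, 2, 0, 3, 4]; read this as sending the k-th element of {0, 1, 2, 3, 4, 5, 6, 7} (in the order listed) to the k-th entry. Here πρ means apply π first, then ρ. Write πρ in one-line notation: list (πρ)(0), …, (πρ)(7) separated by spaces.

3 7 0 4 2 6 5 1

For each element, apply π then ρ: 0 → 6 → 3; 1 → 2 → 7; 2 → 5 → 0; 3 → 7 → 4; 4 → 4 → 2; 5 → 1 → 6; 6 → 3 → 5; 7 → 0 → 1.
Collecting the images, πρ = [3 7 0 4 2 6 5 1].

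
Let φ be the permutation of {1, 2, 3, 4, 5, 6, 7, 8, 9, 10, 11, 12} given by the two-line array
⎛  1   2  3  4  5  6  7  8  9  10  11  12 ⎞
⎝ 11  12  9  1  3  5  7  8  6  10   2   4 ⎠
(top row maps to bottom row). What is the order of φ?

20

Decomposing into disjoint cycles gives cycle lengths 5, 4, 1, 1, 1.
Since disjoint cycles commute, ord(φ) = lcm(5, 4) = 20.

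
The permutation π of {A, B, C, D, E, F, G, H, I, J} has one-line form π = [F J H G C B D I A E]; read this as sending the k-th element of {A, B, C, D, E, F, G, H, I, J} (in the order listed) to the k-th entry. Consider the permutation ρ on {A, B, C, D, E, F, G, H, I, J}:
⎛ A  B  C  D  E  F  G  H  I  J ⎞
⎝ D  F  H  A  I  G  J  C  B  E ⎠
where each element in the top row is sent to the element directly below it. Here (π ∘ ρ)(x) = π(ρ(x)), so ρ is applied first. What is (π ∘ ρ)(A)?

First apply ρ: ρ(A) = D, then π(D) = G. Thus (π ∘ ρ)(A) = G.

G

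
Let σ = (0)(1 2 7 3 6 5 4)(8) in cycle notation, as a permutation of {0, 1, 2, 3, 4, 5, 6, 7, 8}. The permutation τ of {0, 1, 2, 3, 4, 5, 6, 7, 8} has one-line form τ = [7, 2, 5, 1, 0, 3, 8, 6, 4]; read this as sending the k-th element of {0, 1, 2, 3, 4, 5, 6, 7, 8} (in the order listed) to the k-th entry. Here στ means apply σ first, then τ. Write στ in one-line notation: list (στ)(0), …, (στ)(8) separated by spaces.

(στ)(x) = τ(σ(x)). Computing each image: τ(σ(0)) = τ(0) = 7, τ(σ(1)) = τ(2) = 5, τ(σ(2)) = τ(7) = 6, τ(σ(3)) = τ(6) = 8, τ(σ(4)) = τ(1) = 2, τ(σ(5)) = τ(4) = 0, τ(σ(6)) = τ(5) = 3, τ(σ(7)) = τ(3) = 1, τ(σ(8)) = τ(8) = 4.
Hence στ = [7 5 6 8 2 0 3 1 4].

7 5 6 8 2 0 3 1 4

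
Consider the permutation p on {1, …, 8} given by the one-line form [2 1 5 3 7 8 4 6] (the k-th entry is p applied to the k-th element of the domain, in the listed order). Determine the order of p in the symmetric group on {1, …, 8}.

The disjoint-cycle form of p has cycle lengths 4, 2, 2.
The order of p is the least common multiple of its cycle lengths: lcm(4, 2, 2) = 4.

4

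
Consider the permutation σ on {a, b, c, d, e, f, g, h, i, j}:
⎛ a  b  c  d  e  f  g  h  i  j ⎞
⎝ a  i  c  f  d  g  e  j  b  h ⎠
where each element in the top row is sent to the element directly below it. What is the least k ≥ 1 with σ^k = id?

The disjoint-cycle form of σ has cycle lengths 4, 2, 2, 1, 1.
The order is lcm(4, 2, 2) = 4.

4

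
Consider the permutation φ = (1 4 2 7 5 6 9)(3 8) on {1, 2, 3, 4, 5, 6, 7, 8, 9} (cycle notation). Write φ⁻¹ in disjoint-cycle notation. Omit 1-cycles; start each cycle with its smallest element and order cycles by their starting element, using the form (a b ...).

(1 9 6 5 7 2 4)(3 8)

The inverse reverses each cycle.
After reversing and putting each cycle's least element first, φ⁻¹ = (1 9 6 5 7 2 4)(3 8).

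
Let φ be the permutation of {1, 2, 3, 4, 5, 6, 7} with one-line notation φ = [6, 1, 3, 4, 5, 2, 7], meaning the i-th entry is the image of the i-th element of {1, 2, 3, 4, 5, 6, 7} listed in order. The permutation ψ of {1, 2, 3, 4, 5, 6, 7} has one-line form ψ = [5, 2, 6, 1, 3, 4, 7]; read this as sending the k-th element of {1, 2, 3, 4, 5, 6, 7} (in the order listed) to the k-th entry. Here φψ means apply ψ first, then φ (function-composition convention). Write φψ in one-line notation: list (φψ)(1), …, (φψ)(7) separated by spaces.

For each element, apply ψ then φ: 1 → 5 → 5; 2 → 2 → 1; 3 → 6 → 2; 4 → 1 → 6; 5 → 3 → 3; 6 → 4 → 4; 7 → 7 → 7.
Collecting the images, φψ = [5 1 2 6 3 4 7].

5 1 2 6 3 4 7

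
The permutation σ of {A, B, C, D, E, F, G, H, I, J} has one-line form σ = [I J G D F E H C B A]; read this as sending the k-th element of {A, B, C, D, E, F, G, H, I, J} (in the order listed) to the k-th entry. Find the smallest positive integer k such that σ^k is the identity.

12

Decomposing into disjoint cycles gives cycle lengths 4, 3, 2, 1.
The order of σ is the least common multiple of its cycle lengths: lcm(4, 3, 2) = 12.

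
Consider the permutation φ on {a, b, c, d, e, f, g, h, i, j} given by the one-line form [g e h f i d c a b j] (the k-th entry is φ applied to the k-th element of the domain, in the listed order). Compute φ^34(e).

Tracing e → i → … returns to e after 3 steps, so e lies in a 3-cycle (b, e, i).
Powers repeat with period 3 on this cycle, and 34 mod 3 = 1, so φ^34(e) = φ^1(e).
Advancing 1 step from e: e → i.

i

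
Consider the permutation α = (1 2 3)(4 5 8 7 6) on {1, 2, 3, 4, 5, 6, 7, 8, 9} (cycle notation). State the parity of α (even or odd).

even

The cycle lengths are 5, 3, 1.
A cycle is odd iff its length is even; α has 0 even-length cycles, so sgn(α) = (−1)^0 and α is even.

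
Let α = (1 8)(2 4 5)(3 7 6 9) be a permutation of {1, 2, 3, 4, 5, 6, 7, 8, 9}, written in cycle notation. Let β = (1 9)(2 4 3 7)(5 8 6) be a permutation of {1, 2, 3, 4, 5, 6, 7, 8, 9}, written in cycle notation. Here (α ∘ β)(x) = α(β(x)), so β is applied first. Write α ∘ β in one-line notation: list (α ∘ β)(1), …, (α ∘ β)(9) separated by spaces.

For each element, apply β then α: 1 → 9 → 3; 2 → 4 → 5; 3 → 7 → 6; 4 → 3 → 7; 5 → 8 → 1; 6 → 5 → 2; 7 → 2 → 4; 8 → 6 → 9; 9 → 1 → 8.
So α ∘ β in one-line form is 3 5 6 7 1 2 4 9 8.

3 5 6 7 1 2 4 9 8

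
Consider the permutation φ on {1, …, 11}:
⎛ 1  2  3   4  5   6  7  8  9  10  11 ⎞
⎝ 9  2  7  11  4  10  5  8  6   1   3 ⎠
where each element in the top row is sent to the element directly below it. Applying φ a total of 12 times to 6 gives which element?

Tracing 6 → 10 → … returns to 6 after 4 steps, so 6 lies in a 4-cycle (1 9 6 10).
On a 4-cycle, φ^4 is the identity, so φ^12 = φ^0 there (12 ≡ 0 mod 4).
So φ^12(6) = 6.

6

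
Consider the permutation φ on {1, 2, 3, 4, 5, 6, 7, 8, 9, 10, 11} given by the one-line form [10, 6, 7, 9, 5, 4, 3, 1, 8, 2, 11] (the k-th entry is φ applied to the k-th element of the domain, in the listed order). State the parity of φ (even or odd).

odd

In disjoint-cycle form the cycle lengths are 7, 2, 1, 1.
A cycle is odd iff its length is even; φ has 1 even-length cycle, so sgn(φ) = (−1)^1 and φ is odd.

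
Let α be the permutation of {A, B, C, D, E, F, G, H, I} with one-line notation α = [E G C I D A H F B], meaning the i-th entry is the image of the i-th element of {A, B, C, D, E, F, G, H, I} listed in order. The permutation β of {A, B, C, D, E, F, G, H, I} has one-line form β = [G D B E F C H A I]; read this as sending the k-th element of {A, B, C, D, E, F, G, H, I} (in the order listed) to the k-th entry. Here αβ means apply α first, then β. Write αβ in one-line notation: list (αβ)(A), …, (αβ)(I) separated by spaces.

F H B I E G A C D

For each element, apply α then β: A → E → F; B → G → H; C → C → B; D → I → I; E → D → E; F → A → G; G → H → A; H → F → C; I → B → D.
Collecting the images, αβ = [F H B I E G A C D].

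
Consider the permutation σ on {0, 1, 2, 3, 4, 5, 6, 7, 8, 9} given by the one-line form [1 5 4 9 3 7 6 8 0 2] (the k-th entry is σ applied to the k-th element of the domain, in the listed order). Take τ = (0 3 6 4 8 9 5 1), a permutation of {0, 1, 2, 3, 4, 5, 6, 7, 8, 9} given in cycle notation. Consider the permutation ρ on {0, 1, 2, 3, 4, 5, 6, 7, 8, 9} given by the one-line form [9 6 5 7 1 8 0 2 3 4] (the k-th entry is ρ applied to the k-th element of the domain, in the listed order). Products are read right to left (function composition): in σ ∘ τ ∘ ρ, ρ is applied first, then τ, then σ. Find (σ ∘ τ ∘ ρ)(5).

Chase 5: ρ(5) = 8; τ(8) = 9; σ(9) = 2. Hence (σ ∘ τ ∘ ρ)(5) = 2.

2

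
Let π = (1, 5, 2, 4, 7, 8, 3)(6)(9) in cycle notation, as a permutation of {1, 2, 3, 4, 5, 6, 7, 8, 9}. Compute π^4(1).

1 lies in the 7-cycle (1, 5, 2, 4, 7, 8, 3).
Stepping 4 places around the cycle: 1 → 5 → 2 → 4 → 7.

7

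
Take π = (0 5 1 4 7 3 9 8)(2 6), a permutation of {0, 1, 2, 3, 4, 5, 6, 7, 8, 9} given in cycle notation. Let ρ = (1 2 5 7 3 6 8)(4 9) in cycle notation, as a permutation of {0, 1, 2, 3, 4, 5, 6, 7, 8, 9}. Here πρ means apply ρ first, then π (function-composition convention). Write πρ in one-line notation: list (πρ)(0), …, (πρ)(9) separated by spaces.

(πρ)(x) = π(ρ(x)). Computing each image: π(ρ(0)) = π(0) = 5, π(ρ(1)) = π(2) = 6, π(ρ(2)) = π(5) = 1, π(ρ(3)) = π(6) = 2, π(ρ(4)) = π(9) = 8, π(ρ(5)) = π(7) = 3, π(ρ(6)) = π(8) = 0, π(ρ(7)) = π(3) = 9, π(ρ(8)) = π(1) = 4, π(ρ(9)) = π(4) = 7.
Hence πρ = [5 6 1 2 8 3 0 9 4 7].

5 6 1 2 8 3 0 9 4 7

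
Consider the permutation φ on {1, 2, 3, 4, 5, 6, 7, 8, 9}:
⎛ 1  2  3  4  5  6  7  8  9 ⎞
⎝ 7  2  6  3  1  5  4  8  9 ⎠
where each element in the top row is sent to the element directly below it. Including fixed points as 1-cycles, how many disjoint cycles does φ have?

4

The cycle decomposition is (1 7 4 3 6 5)(2)(8)(9), which has 4 cycles (counting 1-cycles).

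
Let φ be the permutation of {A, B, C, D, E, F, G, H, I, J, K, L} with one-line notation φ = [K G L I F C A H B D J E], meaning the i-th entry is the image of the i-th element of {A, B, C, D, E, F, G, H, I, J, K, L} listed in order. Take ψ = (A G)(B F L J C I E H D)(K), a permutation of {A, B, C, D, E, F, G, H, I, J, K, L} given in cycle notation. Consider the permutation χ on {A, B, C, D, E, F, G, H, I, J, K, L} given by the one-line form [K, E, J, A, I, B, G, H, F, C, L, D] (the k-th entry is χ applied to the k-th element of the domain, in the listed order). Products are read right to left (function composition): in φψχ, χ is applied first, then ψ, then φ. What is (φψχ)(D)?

Apply the permutations in order: χ(D) = A, then ψ(A) = G, then φ(G) = A. So (φψχ)(D) = A.

A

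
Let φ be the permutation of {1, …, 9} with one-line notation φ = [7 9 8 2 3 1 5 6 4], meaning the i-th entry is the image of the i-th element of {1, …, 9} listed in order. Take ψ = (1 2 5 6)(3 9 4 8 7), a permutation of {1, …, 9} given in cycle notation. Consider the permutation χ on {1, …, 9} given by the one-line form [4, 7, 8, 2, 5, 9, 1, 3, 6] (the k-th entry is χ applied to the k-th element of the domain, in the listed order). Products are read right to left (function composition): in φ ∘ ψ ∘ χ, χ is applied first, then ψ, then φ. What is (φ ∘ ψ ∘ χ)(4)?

3

Apply the permutations in order: χ(4) = 2, then ψ(2) = 5, then φ(5) = 3. So (φ ∘ ψ ∘ χ)(4) = 3.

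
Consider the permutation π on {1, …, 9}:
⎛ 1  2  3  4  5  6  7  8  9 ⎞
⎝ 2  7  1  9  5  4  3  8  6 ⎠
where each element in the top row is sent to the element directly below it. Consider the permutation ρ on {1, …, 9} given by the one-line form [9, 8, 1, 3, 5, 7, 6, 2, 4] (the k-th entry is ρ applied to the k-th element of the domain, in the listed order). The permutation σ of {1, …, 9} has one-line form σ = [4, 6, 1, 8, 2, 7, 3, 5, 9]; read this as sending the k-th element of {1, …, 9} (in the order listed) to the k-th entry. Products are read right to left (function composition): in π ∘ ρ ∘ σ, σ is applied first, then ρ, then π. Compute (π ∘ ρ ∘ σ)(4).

Chase 4: σ(4) = 8; ρ(8) = 2; π(2) = 7. Hence (π ∘ ρ ∘ σ)(4) = 7.

7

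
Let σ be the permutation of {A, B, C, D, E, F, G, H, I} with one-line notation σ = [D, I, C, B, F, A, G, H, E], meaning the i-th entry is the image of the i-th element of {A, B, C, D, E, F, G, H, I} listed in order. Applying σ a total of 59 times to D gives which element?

A

Tracing D → B → … returns to D after 6 steps, so D lies in a 6-cycle (A, D, B, I, E, F).
Powers repeat with period 6 on this cycle, and 59 mod 6 = 5, so σ^59(D) = σ^5(D).
Stepping 5 places around the cycle: D → B → I → E → F → A.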